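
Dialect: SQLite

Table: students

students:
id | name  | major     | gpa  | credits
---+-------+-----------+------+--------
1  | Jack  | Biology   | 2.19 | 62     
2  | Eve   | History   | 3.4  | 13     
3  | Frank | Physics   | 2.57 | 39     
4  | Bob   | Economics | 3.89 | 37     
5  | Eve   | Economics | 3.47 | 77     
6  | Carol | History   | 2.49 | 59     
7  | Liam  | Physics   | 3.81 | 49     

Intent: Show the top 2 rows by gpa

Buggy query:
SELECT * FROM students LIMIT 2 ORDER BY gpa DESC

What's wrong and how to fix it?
Bug: ORDER BY cannot follow LIMIT; LIMIT is the final clause

Fix: Sort with ORDER BY, then apply LIMIT

Corrected query:
SELECT * FROM students ORDER BY gpa DESC LIMIT 2

Result:
id | name | major     | gpa  | credits
---+------+-----------+------+--------
4  | Bob  | Economics | 3.89 | 37     
7  | Liam | Physics   | 3.81 | 49     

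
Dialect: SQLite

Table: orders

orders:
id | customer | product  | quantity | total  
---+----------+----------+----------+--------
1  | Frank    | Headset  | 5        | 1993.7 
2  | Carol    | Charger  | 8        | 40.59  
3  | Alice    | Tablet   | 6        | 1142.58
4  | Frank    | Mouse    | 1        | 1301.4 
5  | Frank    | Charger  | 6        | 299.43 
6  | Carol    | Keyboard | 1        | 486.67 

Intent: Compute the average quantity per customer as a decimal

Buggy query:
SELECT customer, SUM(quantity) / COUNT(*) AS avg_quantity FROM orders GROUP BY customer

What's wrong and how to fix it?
Bug: SUM(quantity) and COUNT(*) are both integers; the division truncates the fractional part

Fix: Multiply by 1.0 (or CAST to REAL) to force floating-point division

Corrected query:
SELECT customer, SUM(quantity) * 1.0 / COUNT(*) AS avg_quantity FROM orders GROUP BY customer

Result:
customer | avg_quantity
---------+-------------
Alice    | 6           
Carol    | 4.5         
Frank    | 4           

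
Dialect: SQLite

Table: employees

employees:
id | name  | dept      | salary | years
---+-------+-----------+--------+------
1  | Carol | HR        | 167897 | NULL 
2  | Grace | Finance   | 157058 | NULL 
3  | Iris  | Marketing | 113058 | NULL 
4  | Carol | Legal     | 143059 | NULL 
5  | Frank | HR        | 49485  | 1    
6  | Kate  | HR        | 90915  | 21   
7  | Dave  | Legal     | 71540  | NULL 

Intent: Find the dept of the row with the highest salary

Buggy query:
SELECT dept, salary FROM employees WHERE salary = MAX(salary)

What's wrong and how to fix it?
Bug: WHERE is evaluated per row; an aggregate over the whole table isn't defined there

Fix: Wrap MAX in a scalar subquery so WHERE compares against a single value

Corrected query:
SELECT dept, salary FROM employees WHERE salary = (SELECT MAX(salary) FROM employees)

Result:
dept | salary
-----+-------
HR   | 167897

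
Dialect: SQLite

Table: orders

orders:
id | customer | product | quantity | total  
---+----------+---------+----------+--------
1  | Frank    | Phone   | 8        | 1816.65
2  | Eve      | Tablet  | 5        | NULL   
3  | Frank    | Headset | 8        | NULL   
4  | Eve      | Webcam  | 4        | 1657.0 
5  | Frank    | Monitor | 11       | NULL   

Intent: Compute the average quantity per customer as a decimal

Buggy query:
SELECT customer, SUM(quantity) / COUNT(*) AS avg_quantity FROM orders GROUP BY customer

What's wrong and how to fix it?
Bug: SUM(quantity) and COUNT(*) are both integers; the division truncates the fractional part

Fix: Multiply by 1.0 (or CAST to REAL) to force floating-point division

Corrected query:
SELECT customer, SUM(quantity) * 1.0 / COUNT(*) AS avg_quantity FROM orders GROUP BY customer

Result:
customer | avg_quantity
---------+-------------
Eve      | 4.5         
Frank    | 9           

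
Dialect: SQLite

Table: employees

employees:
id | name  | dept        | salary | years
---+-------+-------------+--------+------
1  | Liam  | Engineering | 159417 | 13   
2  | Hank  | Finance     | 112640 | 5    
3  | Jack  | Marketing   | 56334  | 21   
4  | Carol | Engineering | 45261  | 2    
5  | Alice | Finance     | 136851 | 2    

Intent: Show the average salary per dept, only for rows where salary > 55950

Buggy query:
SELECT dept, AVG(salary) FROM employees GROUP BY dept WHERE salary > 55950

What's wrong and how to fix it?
Bug: WHERE cannot follow GROUP BY

Fix: Place WHERE between FROM and GROUP BY

Corrected query:
SELECT dept, AVG(salary) FROM employees WHERE salary > 55950 GROUP BY dept

Result:
dept        | AVG(salary)
------------+------------
Engineering | 159417     
Finance     | 124745.5   
Marketing   | 56334      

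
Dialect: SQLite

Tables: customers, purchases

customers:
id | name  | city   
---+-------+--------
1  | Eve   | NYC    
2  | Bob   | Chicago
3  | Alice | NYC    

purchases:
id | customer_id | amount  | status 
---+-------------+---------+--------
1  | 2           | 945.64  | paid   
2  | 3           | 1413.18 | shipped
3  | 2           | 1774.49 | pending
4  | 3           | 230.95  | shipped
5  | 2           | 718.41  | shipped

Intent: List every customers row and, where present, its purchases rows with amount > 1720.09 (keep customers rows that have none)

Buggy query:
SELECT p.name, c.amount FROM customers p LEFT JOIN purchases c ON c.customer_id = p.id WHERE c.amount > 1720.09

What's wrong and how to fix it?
Bug: A WHERE condition on the right-hand table after LEFT JOIN drops unmatched parents

Fix: Put 'c.amount > 1720.09' in the JOIN's ON clause instead of WHERE

Corrected query:
SELECT p.name, c.amount FROM customers p LEFT JOIN purchases c ON c.customer_id = p.id AND c.amount > 1720.09

Result:
name  | amount 
------+--------
Eve   | NULL   
Bob   | 1774.49
Alice | NULL   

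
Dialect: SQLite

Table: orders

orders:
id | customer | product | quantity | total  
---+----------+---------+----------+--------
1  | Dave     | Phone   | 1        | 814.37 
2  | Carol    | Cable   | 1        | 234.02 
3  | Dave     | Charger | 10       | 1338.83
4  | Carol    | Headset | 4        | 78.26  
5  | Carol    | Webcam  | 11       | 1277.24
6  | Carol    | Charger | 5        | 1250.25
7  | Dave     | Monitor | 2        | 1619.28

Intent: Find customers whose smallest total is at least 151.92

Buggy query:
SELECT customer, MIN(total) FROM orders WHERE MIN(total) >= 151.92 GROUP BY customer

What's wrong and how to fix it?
Bug: Aggregates like MIN are computed per group after WHERE runs

Fix: Use HAVING for the per-group MIN condition

Corrected query:
SELECT customer, MIN(total) FROM orders GROUP BY customer HAVING MIN(total) >= 151.92

Result:
customer | MIN(total)
---------+-----------
Dave     | 814.37    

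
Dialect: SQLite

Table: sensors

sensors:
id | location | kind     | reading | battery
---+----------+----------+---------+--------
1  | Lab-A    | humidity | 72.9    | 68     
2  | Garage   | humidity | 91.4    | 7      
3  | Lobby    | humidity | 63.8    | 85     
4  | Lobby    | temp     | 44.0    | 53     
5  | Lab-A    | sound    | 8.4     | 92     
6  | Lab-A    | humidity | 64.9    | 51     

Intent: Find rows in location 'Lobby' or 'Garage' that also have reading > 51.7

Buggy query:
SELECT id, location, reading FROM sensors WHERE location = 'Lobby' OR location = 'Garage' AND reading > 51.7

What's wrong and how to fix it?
Bug: AND binds tighter than OR, so this parses as location = 'Lobby' OR (location = 'Garage' AND reading > 51.7)

Fix: Group the OR with parentheses (or use IN), then AND the threshold

Corrected query:
SELECT id, location, reading FROM sensors WHERE (location = 'Lobby' OR location = 'Garage') AND reading > 51.7

Result:
id | location | reading
---+----------+--------
2  | Garage   | 91.4   
3  | Lobby    | 63.8   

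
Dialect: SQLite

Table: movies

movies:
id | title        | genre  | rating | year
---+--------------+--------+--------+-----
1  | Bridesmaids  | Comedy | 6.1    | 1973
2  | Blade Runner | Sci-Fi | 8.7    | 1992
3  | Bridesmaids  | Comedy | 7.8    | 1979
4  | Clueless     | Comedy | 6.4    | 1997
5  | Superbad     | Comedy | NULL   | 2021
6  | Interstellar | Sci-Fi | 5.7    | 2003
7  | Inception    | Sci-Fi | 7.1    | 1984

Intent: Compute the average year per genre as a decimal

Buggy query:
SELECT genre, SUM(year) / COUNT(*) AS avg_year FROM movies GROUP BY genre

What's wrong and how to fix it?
Bug: Both operands are integers, so '/' performs integer division and truncates

Fix: Cast one side to REAL so the division keeps the fractional part

Corrected query:
SELECT genre, SUM(year) * 1.0 / COUNT(*) AS avg_year FROM movies GROUP BY genre

Result:
genre  | avg_year
-------+---------
Comedy | 1992.5  
Sci-Fi | 1993    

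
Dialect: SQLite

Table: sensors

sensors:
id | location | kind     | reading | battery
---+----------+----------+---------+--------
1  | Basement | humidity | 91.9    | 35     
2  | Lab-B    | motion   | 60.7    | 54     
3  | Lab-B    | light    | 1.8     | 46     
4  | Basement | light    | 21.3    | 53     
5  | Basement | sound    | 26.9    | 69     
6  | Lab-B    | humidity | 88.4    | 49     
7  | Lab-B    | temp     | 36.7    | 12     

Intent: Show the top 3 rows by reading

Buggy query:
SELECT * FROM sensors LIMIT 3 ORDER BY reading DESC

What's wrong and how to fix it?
Bug: ORDER BY cannot follow LIMIT; LIMIT is the final clause

Fix: Sort with ORDER BY, then apply LIMIT

Corrected query:
SELECT * FROM sensors ORDER BY reading DESC LIMIT 3

Result:
id | location | kind     | reading | battery
---+----------+----------+---------+--------
1  | Basement | humidity | 91.9    | 35     
6  | Lab-B    | humidity | 88.4    | 49     
2  | Lab-B    | motion   | 60.7    | 54     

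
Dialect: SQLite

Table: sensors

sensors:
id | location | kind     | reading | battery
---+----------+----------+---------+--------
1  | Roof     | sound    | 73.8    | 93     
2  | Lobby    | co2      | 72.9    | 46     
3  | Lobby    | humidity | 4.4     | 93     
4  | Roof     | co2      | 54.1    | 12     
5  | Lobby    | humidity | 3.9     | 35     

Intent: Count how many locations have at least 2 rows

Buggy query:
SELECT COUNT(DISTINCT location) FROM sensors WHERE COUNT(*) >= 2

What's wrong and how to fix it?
Bug: COUNT(*) cannot appear in WHERE; the per-group count doesn't exist yet

Fix: Group first with HAVING COUNT(*) >= 2, then COUNT the resulting groups

Corrected query:
SELECT COUNT(*) FROM (SELECT location FROM sensors GROUP BY location HAVING COUNT(*) >= 2)

Result:
COUNT(*)
--------
2       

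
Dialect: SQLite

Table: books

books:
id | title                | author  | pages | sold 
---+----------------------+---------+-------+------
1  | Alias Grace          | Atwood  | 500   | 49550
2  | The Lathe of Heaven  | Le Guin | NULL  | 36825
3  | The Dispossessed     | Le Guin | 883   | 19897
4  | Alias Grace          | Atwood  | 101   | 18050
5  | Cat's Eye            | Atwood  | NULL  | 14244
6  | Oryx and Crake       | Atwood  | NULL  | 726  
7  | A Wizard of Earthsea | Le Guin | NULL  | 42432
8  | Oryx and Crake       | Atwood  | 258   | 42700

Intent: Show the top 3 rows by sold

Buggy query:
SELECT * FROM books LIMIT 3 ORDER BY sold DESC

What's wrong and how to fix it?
Bug: LIMIT must come after ORDER BY

Fix: Sort with ORDER BY, then apply LIMIT

Corrected query:
SELECT * FROM books ORDER BY sold DESC LIMIT 3

Result:
id | title                | author  | pages | sold 
---+----------------------+---------+-------+------
1  | Alias Grace          | Atwood  | 500   | 49550
8  | Oryx and Crake       | Atwood  | 258   | 42700
7  | A Wizard of Earthsea | Le Guin | NULL  | 42432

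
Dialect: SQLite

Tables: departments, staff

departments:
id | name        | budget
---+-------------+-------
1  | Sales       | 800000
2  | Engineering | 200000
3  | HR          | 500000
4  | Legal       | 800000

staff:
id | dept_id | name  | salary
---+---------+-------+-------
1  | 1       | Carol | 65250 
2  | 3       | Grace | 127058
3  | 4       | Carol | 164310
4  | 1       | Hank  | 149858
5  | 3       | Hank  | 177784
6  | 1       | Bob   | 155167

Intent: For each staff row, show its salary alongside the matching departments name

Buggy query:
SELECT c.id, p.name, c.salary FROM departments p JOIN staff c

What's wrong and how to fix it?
Bug: JOIN with no ON clause produces a cartesian product; every staff row pairs with every departments row

Fix: Add ON c.dept_id = p.id to the JOIN

Corrected query:
SELECT c.id, p.name, c.salary FROM departments p JOIN staff c ON c.dept_id = p.id

Result:
id | name  | salary
---+-------+-------
1  | Sales | 65250 
2  | HR    | 127058
3  | Legal | 164310
4  | Sales | 149858
5  | HR    | 177784
6  | Sales | 155167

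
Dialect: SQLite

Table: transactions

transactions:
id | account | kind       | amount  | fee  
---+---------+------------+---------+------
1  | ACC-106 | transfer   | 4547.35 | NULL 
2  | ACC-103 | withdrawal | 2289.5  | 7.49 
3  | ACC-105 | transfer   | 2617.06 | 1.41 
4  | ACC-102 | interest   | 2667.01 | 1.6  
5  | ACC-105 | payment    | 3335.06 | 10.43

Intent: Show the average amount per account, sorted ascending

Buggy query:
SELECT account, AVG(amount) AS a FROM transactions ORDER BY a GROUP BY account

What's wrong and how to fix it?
Bug: GROUP BY must precede ORDER BY

Fix: Move ORDER BY to the end, after GROUP BY

Corrected query:
SELECT account, AVG(amount) AS a FROM transactions GROUP BY account ORDER BY a

Result:
account | a      
--------+--------
ACC-103 | 2289.5 
ACC-102 | 2667.01
ACC-105 | 2976.06
ACC-106 | 4547.35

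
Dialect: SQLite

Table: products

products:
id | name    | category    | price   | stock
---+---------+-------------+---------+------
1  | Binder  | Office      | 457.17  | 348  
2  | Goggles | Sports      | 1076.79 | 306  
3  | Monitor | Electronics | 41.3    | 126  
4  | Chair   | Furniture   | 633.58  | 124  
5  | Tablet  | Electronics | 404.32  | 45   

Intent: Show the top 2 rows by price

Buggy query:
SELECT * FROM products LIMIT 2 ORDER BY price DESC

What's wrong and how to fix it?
Bug: ORDER BY cannot follow LIMIT; LIMIT is the final clause

Fix: Swap the clauses: ORDER BY first, then LIMIT

Corrected query:
SELECT * FROM products ORDER BY price DESC LIMIT 2

Result:
id | name    | category  | price   | stock
---+---------+-----------+---------+------
2  | Goggles | Sports    | 1076.79 | 306  
4  | Chair   | Furniture | 633.58  | 124  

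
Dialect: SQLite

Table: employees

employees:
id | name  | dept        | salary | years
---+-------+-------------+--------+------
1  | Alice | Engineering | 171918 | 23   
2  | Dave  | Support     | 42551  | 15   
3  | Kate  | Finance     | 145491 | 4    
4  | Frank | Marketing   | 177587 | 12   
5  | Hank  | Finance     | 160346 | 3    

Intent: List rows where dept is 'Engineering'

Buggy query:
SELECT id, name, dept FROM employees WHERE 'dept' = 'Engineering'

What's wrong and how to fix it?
Bug: Single quotes denote string literals in SQL; the column name is being compared as a constant string

Fix: Reference the column as dept without single quotes

Corrected query:
SELECT id, name, dept FROM employees WHERE dept = 'Engineering'

Result:
id | name  | dept       
---+-------+------------
1  | Alice | Engineering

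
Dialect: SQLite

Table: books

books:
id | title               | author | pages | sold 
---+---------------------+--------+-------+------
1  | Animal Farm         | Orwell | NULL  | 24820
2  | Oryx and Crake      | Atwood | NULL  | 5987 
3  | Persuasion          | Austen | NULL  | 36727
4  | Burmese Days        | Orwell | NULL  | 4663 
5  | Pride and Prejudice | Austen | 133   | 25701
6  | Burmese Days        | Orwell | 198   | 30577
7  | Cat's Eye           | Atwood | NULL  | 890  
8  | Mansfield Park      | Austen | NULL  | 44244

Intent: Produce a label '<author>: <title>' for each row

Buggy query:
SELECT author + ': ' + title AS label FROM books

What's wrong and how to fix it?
Bug: '+' is numeric addition; on text columns SQLite converts them to 0 instead of concatenating

Fix: Replace + with || to concatenate text

Corrected query:
SELECT author || ': ' || title AS label FROM books

Result:
label                      
---------------------------
Orwell: Animal Farm        
Atwood: Oryx and Crake     
Austen: Persuasion         
Orwell: Burmese Days       
Austen: Pride and Prejudice
Orwell: Burmese Days       
Atwood: Cat's Eye          
Austen: Mansfield Park     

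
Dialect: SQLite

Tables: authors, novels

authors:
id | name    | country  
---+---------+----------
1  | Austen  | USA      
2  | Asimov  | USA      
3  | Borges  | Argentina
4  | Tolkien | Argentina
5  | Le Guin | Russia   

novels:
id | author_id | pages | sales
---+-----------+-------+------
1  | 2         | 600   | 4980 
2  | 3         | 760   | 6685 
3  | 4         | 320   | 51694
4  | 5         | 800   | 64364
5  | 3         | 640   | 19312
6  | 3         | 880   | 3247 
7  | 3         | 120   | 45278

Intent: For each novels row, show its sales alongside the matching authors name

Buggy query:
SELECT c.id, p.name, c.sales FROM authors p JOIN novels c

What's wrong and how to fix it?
Bug: JOIN with no ON clause produces a cartesian product; every novels row pairs with every authors row

Fix: Specify the join condition linking the foreign key to the parent id

Corrected query:
SELECT c.id, p.name, c.sales FROM authors p JOIN novels c ON c.author_id = p.id

Result:
id | name    | sales
---+---------+------
1  | Asimov  | 4980 
2  | Borges  | 6685 
3  | Tolkien | 51694
4  | Le Guin | 64364
5  | Borges  | 19312
6  | Borges  | 3247 
7  | Borges  | 45278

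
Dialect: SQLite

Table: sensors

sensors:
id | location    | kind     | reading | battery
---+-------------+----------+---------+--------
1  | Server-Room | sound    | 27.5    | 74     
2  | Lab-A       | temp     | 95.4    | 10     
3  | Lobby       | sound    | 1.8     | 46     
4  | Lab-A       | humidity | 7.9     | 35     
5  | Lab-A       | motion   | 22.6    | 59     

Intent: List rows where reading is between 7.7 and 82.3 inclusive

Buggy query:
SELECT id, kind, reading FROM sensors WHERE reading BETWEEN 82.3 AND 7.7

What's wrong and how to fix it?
Bug: BETWEEN expects the lower bound first; with 82.3 AND 7.7 the range is empty

Fix: Write BETWEEN 7.7 AND 82.3

Corrected query:
SELECT id, kind, reading FROM sensors WHERE reading BETWEEN 7.7 AND 82.3

Result:
id | kind     | reading
---+----------+--------
1  | sound    | 27.5   
4  | humidity | 7.9    
5  | motion   | 22.6   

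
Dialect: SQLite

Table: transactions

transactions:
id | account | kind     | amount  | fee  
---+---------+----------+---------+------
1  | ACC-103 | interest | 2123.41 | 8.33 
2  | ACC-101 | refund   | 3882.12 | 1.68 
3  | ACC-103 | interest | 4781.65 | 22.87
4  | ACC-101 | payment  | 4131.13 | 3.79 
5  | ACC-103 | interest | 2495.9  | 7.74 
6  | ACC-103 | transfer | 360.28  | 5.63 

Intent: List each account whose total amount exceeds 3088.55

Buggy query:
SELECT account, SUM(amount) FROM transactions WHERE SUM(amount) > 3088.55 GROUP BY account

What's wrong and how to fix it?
Bug: WHERE runs before GROUP BY, so aggregates aren't available there

Fix: Move the aggregate condition to a HAVING clause

Corrected query:
SELECT account, SUM(amount) FROM transactions GROUP BY account HAVING SUM(amount) > 3088.55

Result:
account | SUM(amount)
--------+------------
ACC-101 | 8013.25    
ACC-103 | 9761.24    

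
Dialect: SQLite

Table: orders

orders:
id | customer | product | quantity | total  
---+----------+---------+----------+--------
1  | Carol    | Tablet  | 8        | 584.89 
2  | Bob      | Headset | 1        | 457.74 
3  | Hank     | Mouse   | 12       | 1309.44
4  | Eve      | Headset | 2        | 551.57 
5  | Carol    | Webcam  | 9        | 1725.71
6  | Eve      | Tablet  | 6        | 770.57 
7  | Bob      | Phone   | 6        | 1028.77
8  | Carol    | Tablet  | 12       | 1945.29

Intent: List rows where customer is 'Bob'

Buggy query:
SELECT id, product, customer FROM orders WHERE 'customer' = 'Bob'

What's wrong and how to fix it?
Bug: 'customer' in single quotes is a string literal, not the column; the comparison is literal-vs-literal and never true

Fix: Remove the quotes around the column name (or use double quotes for an identifier)

Corrected query:
SELECT id, product, customer FROM orders WHERE customer = 'Bob'

Result:
id | product | customer
---+---------+---------
2  | Headset | Bob     
7  | Phone   | Bob     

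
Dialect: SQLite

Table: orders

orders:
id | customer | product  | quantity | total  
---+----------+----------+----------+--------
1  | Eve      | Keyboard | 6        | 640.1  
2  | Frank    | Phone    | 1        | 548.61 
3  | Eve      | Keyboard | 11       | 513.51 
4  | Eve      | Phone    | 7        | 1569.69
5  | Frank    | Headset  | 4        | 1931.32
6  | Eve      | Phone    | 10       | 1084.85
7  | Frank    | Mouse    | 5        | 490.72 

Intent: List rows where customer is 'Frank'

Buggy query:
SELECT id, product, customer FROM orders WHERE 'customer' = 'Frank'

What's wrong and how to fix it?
Bug: Single quotes denote string literals in SQL; the column name is being compared as a constant string

Fix: Remove the quotes around the column name (or use double quotes for an identifier)

Corrected query:
SELECT id, product, customer FROM orders WHERE customer = 'Frank'

Result:
id | product | customer
---+---------+---------
2  | Phone   | Frank   
5  | Headset | Frank   
7  | Mouse   | Frank   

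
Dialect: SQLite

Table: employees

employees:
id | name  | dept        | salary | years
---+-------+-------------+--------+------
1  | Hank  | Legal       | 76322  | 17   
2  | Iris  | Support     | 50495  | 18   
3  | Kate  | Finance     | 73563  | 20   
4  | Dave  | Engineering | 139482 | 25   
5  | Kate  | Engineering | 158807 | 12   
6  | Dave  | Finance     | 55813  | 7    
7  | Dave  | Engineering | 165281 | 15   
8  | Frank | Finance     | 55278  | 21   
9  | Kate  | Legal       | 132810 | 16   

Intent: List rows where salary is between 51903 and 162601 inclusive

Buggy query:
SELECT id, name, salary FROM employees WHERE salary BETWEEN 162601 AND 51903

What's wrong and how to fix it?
Bug: BETWEEN expects the lower bound first; with 162601 AND 51903 the range is empty

Fix: Write BETWEEN 51903 AND 162601

Corrected query:
SELECT id, name, salary FROM employees WHERE salary BETWEEN 51903 AND 162601

Result:
id | name  | salary
---+-------+-------
1  | Hank  | 76322 
3  | Kate  | 73563 
4  | Dave  | 139482
5  | Kate  | 158807
6  | Dave  | 55813 
8  | Frank | 55278 
9  | Kate  | 132810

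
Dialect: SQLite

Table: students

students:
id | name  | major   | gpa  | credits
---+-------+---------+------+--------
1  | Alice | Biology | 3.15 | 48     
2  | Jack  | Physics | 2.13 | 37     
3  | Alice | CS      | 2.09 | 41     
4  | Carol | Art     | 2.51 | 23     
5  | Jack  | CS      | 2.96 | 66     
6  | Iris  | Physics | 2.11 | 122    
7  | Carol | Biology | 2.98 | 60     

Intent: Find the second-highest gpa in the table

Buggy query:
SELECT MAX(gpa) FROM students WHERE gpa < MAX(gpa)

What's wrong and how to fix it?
Bug: The inner MAX is an aggregate inside WHERE, which is not allowed

Fix: Put the inner MAX in a scalar subquery

Corrected query:
SELECT MAX(gpa) FROM students WHERE gpa < (SELECT MAX(gpa) FROM students)

Result:
MAX(gpa)
--------
2.98    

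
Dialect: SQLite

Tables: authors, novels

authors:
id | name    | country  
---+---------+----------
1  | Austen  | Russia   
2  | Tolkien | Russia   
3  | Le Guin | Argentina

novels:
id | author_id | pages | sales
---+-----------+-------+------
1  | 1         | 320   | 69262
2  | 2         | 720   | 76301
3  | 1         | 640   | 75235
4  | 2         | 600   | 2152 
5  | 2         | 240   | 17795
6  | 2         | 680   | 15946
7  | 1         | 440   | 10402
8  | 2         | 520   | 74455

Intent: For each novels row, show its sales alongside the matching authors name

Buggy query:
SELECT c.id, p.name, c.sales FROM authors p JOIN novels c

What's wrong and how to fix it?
Bug: JOIN with no ON clause produces a cartesian product; every novels row pairs with every authors row

Fix: Add ON c.author_id = p.id to the JOIN

Corrected query:
SELECT c.id, p.name, c.sales FROM authors p JOIN novels c ON c.author_id = p.id

Result:
id | name    | sales
---+---------+------
1  | Austen  | 69262
2  | Tolkien | 76301
3  | Austen  | 75235
4  | Tolkien | 2152 
5  | Tolkien | 17795
6  | Tolkien | 15946
7  | Austen  | 10402
8  | Tolkien | 74455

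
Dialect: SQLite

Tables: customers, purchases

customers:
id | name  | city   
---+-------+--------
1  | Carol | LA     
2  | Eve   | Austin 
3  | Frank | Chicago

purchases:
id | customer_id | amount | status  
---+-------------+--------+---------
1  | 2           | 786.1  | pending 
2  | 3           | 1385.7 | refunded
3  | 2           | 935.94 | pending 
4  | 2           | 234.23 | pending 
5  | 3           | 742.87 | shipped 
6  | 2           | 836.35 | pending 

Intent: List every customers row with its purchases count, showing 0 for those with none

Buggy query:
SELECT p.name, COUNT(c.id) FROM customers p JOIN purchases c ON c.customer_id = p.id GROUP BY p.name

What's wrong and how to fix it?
Bug: An inner join excludes parents with zero children

Fix: Use LEFT JOIN so parents without children still appear (COUNT(c.id) gives 0)

Corrected query:
SELECT p.name, COUNT(c.id) FROM customers p LEFT JOIN purchases c ON c.customer_id = p.id GROUP BY p.name

Result:
name  | COUNT(c.id)
------+------------
Carol | 0          
Eve   | 4          
Frank | 2          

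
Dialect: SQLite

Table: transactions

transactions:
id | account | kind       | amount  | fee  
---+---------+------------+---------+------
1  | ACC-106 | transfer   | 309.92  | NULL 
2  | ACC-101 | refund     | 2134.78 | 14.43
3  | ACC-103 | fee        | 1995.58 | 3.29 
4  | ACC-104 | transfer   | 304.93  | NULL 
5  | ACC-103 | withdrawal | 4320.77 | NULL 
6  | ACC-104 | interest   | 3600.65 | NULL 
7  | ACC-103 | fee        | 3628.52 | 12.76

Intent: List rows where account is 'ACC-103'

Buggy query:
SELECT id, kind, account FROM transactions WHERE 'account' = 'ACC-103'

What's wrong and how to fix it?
Bug: Single quotes denote string literals in SQL; the column name is being compared as a constant string

Fix: Remove the quotes around the column name (or use double quotes for an identifier)

Corrected query:
SELECT id, kind, account FROM transactions WHERE account = 'ACC-103'

Result:
id | kind       | account
---+------------+--------
3  | fee        | ACC-103
5  | withdrawal | ACC-103
7  | fee        | ACC-103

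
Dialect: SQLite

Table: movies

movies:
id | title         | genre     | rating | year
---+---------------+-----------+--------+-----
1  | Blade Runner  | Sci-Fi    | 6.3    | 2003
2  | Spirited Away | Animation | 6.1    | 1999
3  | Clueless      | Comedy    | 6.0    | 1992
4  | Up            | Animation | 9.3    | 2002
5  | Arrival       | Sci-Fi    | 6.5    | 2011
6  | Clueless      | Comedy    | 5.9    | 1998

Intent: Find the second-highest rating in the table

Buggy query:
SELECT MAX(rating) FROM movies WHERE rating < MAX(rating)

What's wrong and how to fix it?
Bug: The inner MAX is an aggregate inside WHERE, which is not allowed

Fix: Put the inner MAX in a scalar subquery

Corrected query:
SELECT MAX(rating) FROM movies WHERE rating < (SELECT MAX(rating) FROM movies)

Result:
MAX(rating)
-----------
6.5        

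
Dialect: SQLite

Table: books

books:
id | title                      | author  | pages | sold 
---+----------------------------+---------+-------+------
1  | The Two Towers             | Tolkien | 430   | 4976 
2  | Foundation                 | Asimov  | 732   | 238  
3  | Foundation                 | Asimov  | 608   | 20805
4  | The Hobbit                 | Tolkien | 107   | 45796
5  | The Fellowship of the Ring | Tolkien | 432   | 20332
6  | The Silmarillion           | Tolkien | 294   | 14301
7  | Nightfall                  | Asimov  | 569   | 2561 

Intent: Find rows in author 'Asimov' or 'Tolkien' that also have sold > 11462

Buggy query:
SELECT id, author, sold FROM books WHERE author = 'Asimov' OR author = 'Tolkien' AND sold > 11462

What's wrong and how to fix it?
Bug: AND binds tighter than OR, so this parses as author = 'Asimov' OR (author = 'Tolkien' AND sold > 11462)

Fix: Add parentheses around the OR so the AND applies to both alternatives

Corrected query:
SELECT id, author, sold FROM books WHERE (author = 'Asimov' OR author = 'Tolkien') AND sold > 11462

Result:
id | author  | sold 
---+---------+------
3  | Asimov  | 20805
4  | Tolkien | 45796
5  | Tolkien | 20332
6  | Tolkien | 14301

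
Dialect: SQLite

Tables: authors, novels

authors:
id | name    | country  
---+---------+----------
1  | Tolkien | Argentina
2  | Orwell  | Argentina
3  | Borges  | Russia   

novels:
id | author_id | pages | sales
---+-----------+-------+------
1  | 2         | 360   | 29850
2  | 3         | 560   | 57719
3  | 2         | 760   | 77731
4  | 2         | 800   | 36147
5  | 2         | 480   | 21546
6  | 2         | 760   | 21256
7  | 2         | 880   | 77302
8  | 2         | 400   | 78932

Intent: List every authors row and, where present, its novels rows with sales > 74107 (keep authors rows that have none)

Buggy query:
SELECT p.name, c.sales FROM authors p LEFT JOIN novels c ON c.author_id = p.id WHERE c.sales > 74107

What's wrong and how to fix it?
Bug: Filtering c.sales in WHERE discards the NULL rows produced by LEFT JOIN, turning it into an inner join

Fix: Put 'c.sales > 74107' in the JOIN's ON clause instead of WHERE

Corrected query:
SELECT p.name, c.sales FROM authors p LEFT JOIN novels c ON c.author_id = p.id AND c.sales > 74107

Result:
name    | sales
--------+------
Tolkien | NULL 
Orwell  | 77302
Orwell  | 77731
Orwell  | 78932
Borges  | NULL 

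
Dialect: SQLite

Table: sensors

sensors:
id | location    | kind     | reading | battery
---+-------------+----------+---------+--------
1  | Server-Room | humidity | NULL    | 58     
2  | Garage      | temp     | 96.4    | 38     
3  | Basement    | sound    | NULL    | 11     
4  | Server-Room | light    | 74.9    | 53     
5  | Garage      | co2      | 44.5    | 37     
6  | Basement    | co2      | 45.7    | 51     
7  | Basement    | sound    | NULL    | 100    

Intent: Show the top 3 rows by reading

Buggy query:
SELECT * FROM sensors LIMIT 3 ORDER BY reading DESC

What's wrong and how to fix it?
Bug: ORDER BY cannot follow LIMIT; LIMIT is the final clause

Fix: Sort with ORDER BY, then apply LIMIT

Corrected query:
SELECT * FROM sensors ORDER BY reading DESC LIMIT 3

Result:
id | location    | kind  | reading | battery
---+-------------+-------+---------+--------
2  | Garage      | temp  | 96.4    | 38     
4  | Server-Room | light | 74.9    | 53     
6  | Basement    | co2   | 45.7    | 51     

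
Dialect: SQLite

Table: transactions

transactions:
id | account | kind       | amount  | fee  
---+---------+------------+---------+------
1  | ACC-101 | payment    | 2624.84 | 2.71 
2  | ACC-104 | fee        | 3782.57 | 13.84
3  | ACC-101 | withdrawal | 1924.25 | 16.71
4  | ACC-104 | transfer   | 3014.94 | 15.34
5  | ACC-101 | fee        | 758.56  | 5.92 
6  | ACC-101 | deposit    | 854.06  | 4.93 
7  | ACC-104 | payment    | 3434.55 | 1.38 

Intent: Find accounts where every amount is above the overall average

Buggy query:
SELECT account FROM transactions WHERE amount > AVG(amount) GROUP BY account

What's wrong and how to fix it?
Bug: AVG() is an aggregate; it can't sit directly in WHERE

Fix: Compute the overall average in a scalar subquery and compare each group's MIN against it in HAVING

Corrected query:
SELECT account FROM transactions GROUP BY account HAVING MIN(amount) > (SELECT AVG(amount) FROM transactions)

Result:
account
-------
ACC-104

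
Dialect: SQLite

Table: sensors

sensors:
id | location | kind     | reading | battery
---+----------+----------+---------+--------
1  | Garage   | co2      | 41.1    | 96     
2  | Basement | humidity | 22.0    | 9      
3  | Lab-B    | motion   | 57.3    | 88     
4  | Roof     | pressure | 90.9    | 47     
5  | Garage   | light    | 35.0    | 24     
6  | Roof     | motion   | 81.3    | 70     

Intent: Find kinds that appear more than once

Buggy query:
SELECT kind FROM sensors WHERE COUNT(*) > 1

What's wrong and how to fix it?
Bug: COUNT(*) is an aggregate and cannot be used in WHERE

Fix: Group first, then use HAVING for the count condition

Corrected query:
SELECT kind FROM sensors GROUP BY kind HAVING COUNT(*) > 1

Result:
kind  
------
motion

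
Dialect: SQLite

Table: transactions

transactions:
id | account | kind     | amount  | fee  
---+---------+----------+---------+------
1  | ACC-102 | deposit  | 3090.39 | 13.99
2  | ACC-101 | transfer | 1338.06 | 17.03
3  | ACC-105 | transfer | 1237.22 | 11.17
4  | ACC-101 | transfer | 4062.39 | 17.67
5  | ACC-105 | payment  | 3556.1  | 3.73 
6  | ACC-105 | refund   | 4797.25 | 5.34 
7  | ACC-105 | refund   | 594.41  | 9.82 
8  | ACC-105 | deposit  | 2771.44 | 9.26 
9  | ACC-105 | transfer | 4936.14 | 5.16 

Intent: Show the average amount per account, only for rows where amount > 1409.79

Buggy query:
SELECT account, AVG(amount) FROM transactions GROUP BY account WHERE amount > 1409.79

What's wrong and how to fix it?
Bug: WHERE cannot follow GROUP BY

Fix: Move the WHERE clause before GROUP BY

Corrected query:
SELECT account, AVG(amount) FROM transactions WHERE amount > 1409.79 GROUP BY account

Result:
account | AVG(amount)
--------+------------
ACC-101 | 4062.39    
ACC-102 | 3090.39    
ACC-105 | 4015.2325  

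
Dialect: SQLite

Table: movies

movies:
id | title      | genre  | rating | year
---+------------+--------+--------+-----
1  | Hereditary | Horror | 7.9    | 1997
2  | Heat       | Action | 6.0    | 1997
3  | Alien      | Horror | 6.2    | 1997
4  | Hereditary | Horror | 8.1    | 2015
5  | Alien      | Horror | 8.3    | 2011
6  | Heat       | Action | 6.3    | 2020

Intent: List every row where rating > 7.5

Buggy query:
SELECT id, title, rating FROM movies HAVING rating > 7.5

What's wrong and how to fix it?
Bug: HAVING filters the output of aggregation, but this query has no GROUP BY and no aggregate functions, so SQLite rejects it (HAVING clause on a non-aggregate query); the condition here is per row

Fix: Replace HAVING with WHERE since the condition applies to individual rows

Corrected query:
SELECT id, title, rating FROM movies WHERE rating > 7.5

Result:
id | title      | rating
---+------------+-------
1  | Hereditary | 7.9   
4  | Hereditary | 8.1   
5  | Alien      | 8.3   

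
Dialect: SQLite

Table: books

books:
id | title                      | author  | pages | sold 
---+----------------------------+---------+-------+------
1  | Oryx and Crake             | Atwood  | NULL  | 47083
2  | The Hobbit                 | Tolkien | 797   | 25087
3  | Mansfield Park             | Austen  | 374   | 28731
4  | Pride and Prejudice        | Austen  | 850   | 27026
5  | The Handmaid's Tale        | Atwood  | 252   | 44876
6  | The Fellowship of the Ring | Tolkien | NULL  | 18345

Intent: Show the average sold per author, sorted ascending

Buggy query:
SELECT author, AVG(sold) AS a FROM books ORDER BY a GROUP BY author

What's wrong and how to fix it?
Bug: GROUP BY must precede ORDER BY

Fix: Reorder: SELECT … FROM … GROUP BY … ORDER BY …

Corrected query:
SELECT author, AVG(sold) AS a FROM books GROUP BY author ORDER BY a

Result:
author  | a      
--------+--------
Tolkien | 21716  
Austen  | 27878.5
Atwood  | 45979.5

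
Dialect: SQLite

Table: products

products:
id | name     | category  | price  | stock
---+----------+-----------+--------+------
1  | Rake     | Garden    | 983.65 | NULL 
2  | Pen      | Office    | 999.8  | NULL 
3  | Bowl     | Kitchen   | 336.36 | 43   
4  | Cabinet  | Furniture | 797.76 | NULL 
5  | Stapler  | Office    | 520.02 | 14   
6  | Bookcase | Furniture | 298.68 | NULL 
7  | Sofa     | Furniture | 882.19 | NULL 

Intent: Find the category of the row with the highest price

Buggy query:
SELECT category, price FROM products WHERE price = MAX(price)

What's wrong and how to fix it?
Bug: WHERE is evaluated per row; an aggregate over the whole table isn't defined there

Fix: Use a subquery: WHERE price = (SELECT MAX(price) FROM products)

Corrected query:
SELECT category, price FROM products WHERE price = (SELECT MAX(price) FROM products)

Result:
category | price
---------+------
Office   | 999.8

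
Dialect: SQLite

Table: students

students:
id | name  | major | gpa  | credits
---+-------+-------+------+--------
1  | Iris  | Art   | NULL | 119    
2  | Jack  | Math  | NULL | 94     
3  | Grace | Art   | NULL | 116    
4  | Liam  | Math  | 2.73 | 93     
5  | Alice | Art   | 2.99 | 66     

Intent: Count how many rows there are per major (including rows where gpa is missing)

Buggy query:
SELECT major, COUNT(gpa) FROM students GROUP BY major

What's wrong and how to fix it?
Bug: COUNT(column) counts non-NULL values only; rows with NULL gpa aren't counted

Fix: Replace COUNT(gpa) with COUNT(*)

Corrected query:
SELECT major, COUNT(*) FROM students GROUP BY major

Result:
major | COUNT(*)
------+---------
Art   | 3       
Math  | 2       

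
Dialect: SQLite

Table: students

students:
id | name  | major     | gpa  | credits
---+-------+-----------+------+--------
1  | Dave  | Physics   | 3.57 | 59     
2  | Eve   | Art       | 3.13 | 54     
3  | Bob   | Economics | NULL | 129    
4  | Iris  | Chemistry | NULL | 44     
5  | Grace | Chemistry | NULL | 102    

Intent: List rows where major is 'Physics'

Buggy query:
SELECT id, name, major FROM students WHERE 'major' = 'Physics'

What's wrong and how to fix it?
Bug: Single quotes denote string literals in SQL; the column name is being compared as a constant string

Fix: Reference the column as major without single quotes

Corrected query:
SELECT id, name, major FROM students WHERE major = 'Physics'

Result:
id | name | major  
---+------+--------
1  | Dave | Physics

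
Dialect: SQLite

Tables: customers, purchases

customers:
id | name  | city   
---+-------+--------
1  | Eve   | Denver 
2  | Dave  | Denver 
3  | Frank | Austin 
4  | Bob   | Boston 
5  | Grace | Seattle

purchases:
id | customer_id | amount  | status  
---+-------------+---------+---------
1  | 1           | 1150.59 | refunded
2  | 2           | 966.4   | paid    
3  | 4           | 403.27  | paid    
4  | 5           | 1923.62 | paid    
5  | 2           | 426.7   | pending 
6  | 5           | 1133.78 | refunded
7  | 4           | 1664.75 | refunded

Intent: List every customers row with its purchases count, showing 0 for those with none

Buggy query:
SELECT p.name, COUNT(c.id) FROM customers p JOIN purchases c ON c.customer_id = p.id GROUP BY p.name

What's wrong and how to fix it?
Bug: An inner join excludes parents with zero children

Fix: Switch to LEFT JOIN to retain unmatched parent rows

Corrected query:
SELECT p.name, COUNT(c.id) FROM customers p LEFT JOIN purchases c ON c.customer_id = p.id GROUP BY p.name

Result:
name  | COUNT(c.id)
------+------------
Bob   | 2          
Dave  | 2          
Eve   | 1          
Frank | 0          
Grace | 2          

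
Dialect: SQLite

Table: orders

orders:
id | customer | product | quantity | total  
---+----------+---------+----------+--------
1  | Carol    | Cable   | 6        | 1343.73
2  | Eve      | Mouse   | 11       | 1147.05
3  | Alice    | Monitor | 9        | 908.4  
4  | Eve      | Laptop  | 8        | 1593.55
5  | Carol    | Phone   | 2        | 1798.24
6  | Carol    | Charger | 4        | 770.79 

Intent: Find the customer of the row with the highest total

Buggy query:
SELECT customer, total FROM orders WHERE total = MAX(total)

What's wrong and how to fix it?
Bug: MAX(total) is an aggregate and cannot be used directly in WHERE

Fix: Use a subquery: WHERE total = (SELECT MAX(total) FROM orders)

Corrected query:
SELECT customer, total FROM orders WHERE total = (SELECT MAX(total) FROM orders)

Result:
customer | total  
---------+--------
Carol    | 1798.24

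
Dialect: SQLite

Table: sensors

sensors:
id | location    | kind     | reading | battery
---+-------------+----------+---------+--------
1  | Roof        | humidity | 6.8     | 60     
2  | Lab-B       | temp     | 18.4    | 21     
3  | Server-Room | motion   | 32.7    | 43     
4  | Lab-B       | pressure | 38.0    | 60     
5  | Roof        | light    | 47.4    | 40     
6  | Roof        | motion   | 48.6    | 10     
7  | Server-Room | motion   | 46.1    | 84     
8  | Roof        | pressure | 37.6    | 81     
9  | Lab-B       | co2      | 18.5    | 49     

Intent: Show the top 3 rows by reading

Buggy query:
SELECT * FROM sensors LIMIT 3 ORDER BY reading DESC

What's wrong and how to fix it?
Bug: ORDER BY cannot follow LIMIT; LIMIT is the final clause

Fix: Sort with ORDER BY, then apply LIMIT

Corrected query:
SELECT * FROM sensors ORDER BY reading DESC LIMIT 3

Result:
id | location    | kind   | reading | battery
---+-------------+--------+---------+--------
6  | Roof        | motion | 48.6    | 10     
5  | Roof        | light  | 47.4    | 40     
7  | Server-Room | motion | 46.1    | 84     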